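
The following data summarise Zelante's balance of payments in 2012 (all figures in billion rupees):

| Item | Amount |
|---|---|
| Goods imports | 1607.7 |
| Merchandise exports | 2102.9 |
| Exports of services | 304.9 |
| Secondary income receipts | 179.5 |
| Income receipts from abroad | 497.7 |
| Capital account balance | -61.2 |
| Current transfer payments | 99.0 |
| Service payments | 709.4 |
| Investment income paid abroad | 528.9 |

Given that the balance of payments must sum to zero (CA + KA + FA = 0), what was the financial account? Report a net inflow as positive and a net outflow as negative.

-78.8

Goods balance = 2102.9 - 1607.7 = 495.2
Services balance = 304.9 - 709.4 = -404.5
Trade balance (goods + services) = 495.2 + (-404.5) = 90.7
Net primary income = 497.7 - 528.9 = -31.2
Net secondary income = 179.5 - 99.0 = 80.5
Current account = 90.7 + (-31.2) + 80.5 = 140.0
Financial account = -(140.0 + (-61.2)) = -78.8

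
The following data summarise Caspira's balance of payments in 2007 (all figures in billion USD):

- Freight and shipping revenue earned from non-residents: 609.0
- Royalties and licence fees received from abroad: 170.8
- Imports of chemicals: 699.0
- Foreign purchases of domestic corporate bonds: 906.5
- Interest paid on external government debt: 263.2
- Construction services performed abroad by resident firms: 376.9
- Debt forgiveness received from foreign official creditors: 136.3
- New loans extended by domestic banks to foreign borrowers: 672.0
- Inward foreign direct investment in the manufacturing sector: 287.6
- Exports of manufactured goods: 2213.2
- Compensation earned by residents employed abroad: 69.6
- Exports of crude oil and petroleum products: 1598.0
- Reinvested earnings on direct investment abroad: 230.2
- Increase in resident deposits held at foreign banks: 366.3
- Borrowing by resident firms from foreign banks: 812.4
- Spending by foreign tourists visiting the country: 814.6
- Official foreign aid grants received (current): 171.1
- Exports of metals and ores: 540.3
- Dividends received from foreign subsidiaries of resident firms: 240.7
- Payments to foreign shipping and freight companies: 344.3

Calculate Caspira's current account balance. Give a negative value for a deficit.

Goods: 1598.0 + 540.3 + 2213.2 - 699.0 = 3652.5
Services: 609.0 + 170.8 + 814.6 - 344.3 + 376.9 = 1627.0
Primary income: 69.6 + 240.7 + 230.2 - 263.2 = 277.3
Secondary income: 171.1
Current account = 3652.5 + 1627.0 + 277.3 + 171.1 = 5727.9
(Excluded from the current account — financial account: foreign purchases of domestic corporate bonds 906.5, new loans extended by domestic banks to foreign borrowers 672.0, inward foreign direct investment in the manufacturing sector 287.6, increase in resident deposits held at foreign banks 366.3, borrowing by resident firms from foreign banks 812.4; capital account: debt forgiveness received from foreign official creditors 136.3.)

5727.9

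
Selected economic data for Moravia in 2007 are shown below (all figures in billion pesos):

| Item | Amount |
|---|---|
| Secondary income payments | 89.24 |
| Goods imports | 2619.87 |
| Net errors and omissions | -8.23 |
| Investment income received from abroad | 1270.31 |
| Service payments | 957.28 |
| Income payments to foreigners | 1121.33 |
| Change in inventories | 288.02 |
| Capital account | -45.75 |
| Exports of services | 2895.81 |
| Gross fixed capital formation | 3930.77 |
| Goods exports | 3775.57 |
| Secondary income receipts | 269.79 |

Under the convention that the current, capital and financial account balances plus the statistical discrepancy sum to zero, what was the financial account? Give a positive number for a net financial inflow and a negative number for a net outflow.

-3369.78

Goods balance = 3775.57 - 2619.87 = 1155.70
Services balance = 2895.81 - 957.28 = 1938.53
Trade balance (goods + services) = 1155.70 + 1938.53 = 3094.23
Net primary income = 1270.31 - 1121.33 = 148.98
Net secondary income = 269.79 - 89.24 = 180.55
Current account = 3094.23 + 148.98 + 180.55 = 3423.76
Financial account = -(3423.76 + (-45.75) + (-8.23)) = -3369.78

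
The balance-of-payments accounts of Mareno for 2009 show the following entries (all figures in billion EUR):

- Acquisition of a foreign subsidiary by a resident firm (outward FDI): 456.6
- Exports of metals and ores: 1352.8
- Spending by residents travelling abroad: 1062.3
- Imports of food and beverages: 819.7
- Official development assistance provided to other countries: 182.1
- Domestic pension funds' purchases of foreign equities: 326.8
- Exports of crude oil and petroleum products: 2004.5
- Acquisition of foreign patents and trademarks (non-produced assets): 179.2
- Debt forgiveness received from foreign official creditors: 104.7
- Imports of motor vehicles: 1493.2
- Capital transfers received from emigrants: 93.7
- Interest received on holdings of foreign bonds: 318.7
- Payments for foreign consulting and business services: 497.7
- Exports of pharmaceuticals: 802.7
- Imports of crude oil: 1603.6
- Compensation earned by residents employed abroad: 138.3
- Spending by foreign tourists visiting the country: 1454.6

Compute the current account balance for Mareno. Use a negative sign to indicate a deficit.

413.0

Goods: -819.7 + 1352.8 - 1603.6 + 2004.5 + 802.7 - 1493.2 = 243.5
Services: -497.7 + 1454.6 - 1062.3 = -105.4
Primary income: 318.7 + 138.3 = 457.0
Secondary income: -182.1
Current account = 243.5 + (-105.4) + 457.0 + (-182.1) = 413.0
(Excluded from the current account — financial account: acquisition of a foreign subsidiary by a resident firm (outward FDI) 456.6, domestic pension funds' purchases of foreign equities 326.8; capital account: acquisition of foreign patents and trademarks (non-produced assets) 179.2, debt forgiveness received from foreign official creditors 104.7, capital transfers received from emigrants 93.7.)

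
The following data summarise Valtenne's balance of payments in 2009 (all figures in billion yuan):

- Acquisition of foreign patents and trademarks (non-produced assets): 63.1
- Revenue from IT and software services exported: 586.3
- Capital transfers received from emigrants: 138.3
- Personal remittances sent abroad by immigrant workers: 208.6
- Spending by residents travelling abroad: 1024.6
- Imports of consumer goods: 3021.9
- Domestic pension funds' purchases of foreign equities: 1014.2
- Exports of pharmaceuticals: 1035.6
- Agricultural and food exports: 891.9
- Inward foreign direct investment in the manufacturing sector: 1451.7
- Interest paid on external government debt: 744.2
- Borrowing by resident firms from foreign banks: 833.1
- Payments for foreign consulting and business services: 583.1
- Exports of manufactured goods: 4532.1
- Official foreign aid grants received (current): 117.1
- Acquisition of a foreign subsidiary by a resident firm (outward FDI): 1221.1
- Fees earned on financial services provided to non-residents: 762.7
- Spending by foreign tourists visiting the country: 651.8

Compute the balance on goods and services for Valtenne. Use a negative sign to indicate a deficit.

3830.8

Goods: 891.9 + 4532.1 + 1035.6 - 3021.9 = 3437.7
Services: 762.7 - 583.1 - 1024.6 + 586.3 + 651.8 = 393.1
Trade balance = 3437.7 + 393.1 = 3830.8
(Excluded from the trade balance — capital account: acquisition of foreign patents and trademarks (non-produced assets) 63.1, capital transfers received from emigrants 138.3; secondary income: personal remittances sent abroad by immigrant workers 208.6, official foreign aid grants received (current) 117.1; financial account: domestic pension funds' purchases of foreign equities 1014.2, inward foreign direct investment in the manufacturing sector 1451.7, borrowing by resident firms from foreign banks 833.1, acquisition of a foreign subsidiary by a resident firm (outward FDI) 1221.1; primary income: interest paid on external government debt 744.2.)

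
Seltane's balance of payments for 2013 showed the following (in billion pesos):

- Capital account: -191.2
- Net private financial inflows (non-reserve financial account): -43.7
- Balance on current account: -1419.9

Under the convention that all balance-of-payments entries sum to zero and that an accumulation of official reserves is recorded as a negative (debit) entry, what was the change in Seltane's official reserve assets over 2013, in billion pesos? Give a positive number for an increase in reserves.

Official reserve transactions balance = -((-1419.9) + (-191.2) + (-43.7)) = 1654.8
An accumulation of reserves is recorded as a debit (negative entry), so the change in the stock of reserves is the negative of that balance.
Change in official reserves = -(1654.8) = -1654.8

-1654.8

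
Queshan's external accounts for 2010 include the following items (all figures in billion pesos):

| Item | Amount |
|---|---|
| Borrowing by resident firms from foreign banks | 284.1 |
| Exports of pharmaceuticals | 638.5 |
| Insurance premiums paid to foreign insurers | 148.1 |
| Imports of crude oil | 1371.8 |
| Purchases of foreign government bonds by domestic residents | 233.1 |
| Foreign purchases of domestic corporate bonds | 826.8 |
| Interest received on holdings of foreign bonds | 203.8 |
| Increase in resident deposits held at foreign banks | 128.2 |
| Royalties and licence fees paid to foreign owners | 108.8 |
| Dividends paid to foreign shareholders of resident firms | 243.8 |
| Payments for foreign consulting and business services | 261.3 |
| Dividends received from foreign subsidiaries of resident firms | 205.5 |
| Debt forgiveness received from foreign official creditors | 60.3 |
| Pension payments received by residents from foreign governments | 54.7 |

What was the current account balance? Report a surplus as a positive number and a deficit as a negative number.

-1031.3

Goods: -1371.8 + 638.5 = -733.3
Services: -108.8 - 148.1 - 261.3 = -518.2
Primary income: 203.8 + 205.5 - 243.8 = 165.5
Secondary income: 54.7
Current account = (-733.3) + (-518.2) + 165.5 + 54.7 = -1031.3
(Excluded from the current account — financial account: borrowing by resident firms from foreign banks 284.1, purchases of foreign government bonds by domestic residents 233.1, foreign purchases of domestic corporate bonds 826.8, increase in resident deposits held at foreign banks 128.2; capital account: debt forgiveness received from foreign official creditors 60.3.)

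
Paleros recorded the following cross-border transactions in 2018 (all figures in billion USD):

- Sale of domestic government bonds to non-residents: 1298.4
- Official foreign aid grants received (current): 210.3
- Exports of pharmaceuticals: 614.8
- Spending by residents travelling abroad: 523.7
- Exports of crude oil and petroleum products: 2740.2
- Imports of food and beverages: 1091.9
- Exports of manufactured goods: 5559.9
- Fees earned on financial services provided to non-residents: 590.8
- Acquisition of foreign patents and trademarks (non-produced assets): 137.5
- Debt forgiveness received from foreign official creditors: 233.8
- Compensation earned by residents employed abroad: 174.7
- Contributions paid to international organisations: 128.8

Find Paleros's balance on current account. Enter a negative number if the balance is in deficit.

Goods: 614.8 + 5559.9 + 2740.2 - 1091.9 = 7823.0
Services: -523.7 + 590.8 = 67.1
Primary income: 174.7
Secondary income: 210.3 - 128.8 = 81.5
Current account = 7823.0 + 67.1 + 174.7 + 81.5 = 8146.3
(Excluded from the current account — financial account: sale of domestic government bonds to non-residents 1298.4; capital account: acquisition of foreign patents and trademarks (non-produced assets) 137.5, debt forgiveness received from foreign official creditors 233.8.)

8146.3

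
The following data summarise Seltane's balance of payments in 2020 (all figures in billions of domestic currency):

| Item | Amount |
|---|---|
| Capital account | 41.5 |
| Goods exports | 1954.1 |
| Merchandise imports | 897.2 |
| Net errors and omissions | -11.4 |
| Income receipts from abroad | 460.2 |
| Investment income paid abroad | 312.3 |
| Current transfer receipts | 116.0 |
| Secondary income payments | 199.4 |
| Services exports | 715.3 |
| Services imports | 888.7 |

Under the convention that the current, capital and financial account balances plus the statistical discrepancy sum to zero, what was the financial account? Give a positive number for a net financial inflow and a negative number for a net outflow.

Goods balance = 1954.1 - 897.2 = 1056.9
Services balance = 715.3 - 888.7 = -173.4
Trade balance (goods + services) = 1056.9 + (-173.4) = 883.5
Net primary income = 460.2 - 312.3 = 147.9
Net secondary income = 116.0 - 199.4 = -83.4
Current account = 883.5 + 147.9 + (-83.4) = 948.0
Financial account = -(948.0 + 41.5 + (-11.4)) = -978.1

-978.1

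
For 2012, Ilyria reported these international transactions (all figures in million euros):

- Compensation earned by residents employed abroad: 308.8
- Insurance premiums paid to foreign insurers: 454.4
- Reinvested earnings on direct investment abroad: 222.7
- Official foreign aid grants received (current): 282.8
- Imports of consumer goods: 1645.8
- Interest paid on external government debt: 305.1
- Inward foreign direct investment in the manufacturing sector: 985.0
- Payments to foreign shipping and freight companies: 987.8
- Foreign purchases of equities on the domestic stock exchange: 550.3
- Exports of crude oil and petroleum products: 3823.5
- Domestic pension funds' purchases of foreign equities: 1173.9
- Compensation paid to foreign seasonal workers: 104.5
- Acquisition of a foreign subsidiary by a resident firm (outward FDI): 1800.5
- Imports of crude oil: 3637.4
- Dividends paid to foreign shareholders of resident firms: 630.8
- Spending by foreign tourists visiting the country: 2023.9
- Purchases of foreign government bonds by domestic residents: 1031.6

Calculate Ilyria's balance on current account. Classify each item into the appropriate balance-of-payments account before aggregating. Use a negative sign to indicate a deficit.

Goods: -3637.4 - 1645.8 + 3823.5 = -1459.7
Services: -987.8 - 454.4 + 2023.9 = 581.7
Primary income: 222.7 - 104.5 - 630.8 + 308.8 - 305.1 = -508.9
Secondary income: 282.8
Current account = (-1459.7) + 581.7 + (-508.9) + 282.8 = -1104.1
(Excluded from the current account — financial account: inward foreign direct investment in the manufacturing sector 985.0, foreign purchases of equities on the domestic stock exchange 550.3, domestic pension funds' purchases of foreign equities 1173.9, acquisition of a foreign subsidiary by a resident firm (outward FDI) 1800.5, purchases of foreign government bonds by domestic residents 1031.6.)

-1104.1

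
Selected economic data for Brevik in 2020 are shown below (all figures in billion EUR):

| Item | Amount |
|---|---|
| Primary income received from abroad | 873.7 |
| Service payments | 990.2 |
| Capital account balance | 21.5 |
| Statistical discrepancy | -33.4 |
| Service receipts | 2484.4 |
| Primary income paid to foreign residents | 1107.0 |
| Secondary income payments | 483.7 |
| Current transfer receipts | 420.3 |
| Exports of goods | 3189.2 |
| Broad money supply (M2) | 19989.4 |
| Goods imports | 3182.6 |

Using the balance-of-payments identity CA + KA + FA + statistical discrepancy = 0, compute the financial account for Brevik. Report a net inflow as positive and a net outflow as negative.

-1192.2

Goods balance = 3189.2 - 3182.6 = 6.6
Services balance = 2484.4 - 990.2 = 1494.2
Trade balance (goods + services) = 6.6 + 1494.2 = 1500.8
Net primary income = 873.7 - 1107.0 = -233.3
Net secondary income = 420.3 - 483.7 = -63.4
Current account = 1500.8 + (-233.3) + (-63.4) = 1204.1
Financial account = -(1204.1 + 21.5 + (-33.4)) = -1192.2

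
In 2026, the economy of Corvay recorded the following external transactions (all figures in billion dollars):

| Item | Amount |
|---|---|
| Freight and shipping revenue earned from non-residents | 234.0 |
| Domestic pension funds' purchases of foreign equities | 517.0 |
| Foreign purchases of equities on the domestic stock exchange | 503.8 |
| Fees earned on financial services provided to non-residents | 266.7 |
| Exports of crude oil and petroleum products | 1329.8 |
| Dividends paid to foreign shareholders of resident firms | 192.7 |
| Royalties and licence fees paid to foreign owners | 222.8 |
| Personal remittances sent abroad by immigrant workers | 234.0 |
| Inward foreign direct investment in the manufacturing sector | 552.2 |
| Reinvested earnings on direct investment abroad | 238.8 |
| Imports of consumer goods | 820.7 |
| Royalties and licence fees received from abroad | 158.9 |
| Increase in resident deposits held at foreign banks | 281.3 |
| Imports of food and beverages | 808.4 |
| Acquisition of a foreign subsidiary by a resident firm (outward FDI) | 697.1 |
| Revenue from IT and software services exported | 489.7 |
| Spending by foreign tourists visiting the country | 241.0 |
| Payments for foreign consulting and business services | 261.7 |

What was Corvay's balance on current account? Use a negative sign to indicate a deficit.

418.6

Goods: 1329.8 - 820.7 - 808.4 = -299.3
Services: -222.8 + 266.7 - 261.7 + 241.0 + 234.0 + 158.9 + 489.7 = 905.8
Primary income: 238.8 - 192.7 = 46.1
Secondary income: -234.0
Current account = (-299.3) + 905.8 + 46.1 + (-234.0) = 418.6
(Excluded from the current account — financial account: domestic pension funds' purchases of foreign equities 517.0, foreign purchases of equities on the domestic stock exchange 503.8, inward foreign direct investment in the manufacturing sector 552.2, increase in resident deposits held at foreign banks 281.3, acquisition of a foreign subsidiary by a resident firm (outward FDI) 697.1.)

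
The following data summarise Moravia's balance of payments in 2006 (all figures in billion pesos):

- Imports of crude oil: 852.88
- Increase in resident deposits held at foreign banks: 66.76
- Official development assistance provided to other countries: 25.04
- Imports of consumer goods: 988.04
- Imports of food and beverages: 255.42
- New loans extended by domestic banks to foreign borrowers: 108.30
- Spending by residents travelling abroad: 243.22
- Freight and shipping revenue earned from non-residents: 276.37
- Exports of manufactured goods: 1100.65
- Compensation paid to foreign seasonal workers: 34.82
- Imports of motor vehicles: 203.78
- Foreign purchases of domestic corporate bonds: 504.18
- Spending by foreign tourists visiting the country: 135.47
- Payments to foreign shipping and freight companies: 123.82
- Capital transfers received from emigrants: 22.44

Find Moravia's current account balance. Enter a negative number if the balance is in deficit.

-1214.53

Goods: -255.42 + 1100.65 - 852.88 - 203.78 - 988.04 = -1199.47
Services: -243.22 + 276.37 - 123.82 + 135.47 = 44.80
Primary income: -34.82
Secondary income: -25.04
Current account = (-1199.47) + 44.80 + (-34.82) + (-25.04) = -1214.53
(Excluded from the current account — financial account: increase in resident deposits held at foreign banks 66.76, new loans extended by domestic banks to foreign borrowers 108.30, foreign purchases of domestic corporate bonds 504.18; capital account: capital transfers received from emigrants 22.44.)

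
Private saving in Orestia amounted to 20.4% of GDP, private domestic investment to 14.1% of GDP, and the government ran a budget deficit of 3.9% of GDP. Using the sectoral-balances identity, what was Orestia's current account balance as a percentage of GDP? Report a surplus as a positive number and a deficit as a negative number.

By the sectoral-balances identity, CA = (S_private - I) + (T - G).
Private balance = 20.4 - 14.1 = 6.3
Government balance (T - G) = -3.9
CA = 6.3 + (-3.9) = 2.4

2.4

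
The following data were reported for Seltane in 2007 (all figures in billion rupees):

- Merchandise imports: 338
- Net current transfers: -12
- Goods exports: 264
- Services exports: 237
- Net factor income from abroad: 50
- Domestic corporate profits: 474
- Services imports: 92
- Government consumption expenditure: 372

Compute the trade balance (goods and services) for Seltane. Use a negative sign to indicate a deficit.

Goods balance = 264 - 338 = -74
Services balance = 237 - 92 = 145
Trade balance (goods + services) = -74 + 145 = 71

71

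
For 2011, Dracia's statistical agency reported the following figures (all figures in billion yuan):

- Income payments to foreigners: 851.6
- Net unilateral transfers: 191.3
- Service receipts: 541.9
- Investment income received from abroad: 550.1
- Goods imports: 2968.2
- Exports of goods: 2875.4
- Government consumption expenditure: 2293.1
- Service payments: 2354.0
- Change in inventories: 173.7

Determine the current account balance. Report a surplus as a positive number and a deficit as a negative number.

-2015.1

Goods balance = 2875.4 - 2968.2 = -92.8
Services balance = 541.9 - 2354.0 = -1812.1
Trade balance (goods + services) = -92.8 + (-1812.1) = -1904.9
Net primary income = 550.1 - 851.6 = -301.5
Net secondary income = 191.3
Current account = -1904.9 + (-301.5) + 191.3 = -2015.1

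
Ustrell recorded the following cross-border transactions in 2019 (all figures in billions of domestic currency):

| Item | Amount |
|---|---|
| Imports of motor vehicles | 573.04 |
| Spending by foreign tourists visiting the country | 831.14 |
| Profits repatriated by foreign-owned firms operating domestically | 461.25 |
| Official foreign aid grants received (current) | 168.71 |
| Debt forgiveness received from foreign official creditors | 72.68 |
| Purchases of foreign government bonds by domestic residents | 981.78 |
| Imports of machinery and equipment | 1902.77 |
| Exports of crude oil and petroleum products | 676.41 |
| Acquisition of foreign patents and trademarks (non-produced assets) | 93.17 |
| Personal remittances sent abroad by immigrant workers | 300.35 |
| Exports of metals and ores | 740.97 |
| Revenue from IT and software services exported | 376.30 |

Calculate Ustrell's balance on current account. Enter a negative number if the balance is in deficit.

Goods: 676.41 - 1902.77 + 740.97 - 573.04 = -1058.43
Services: 831.14 + 376.30 = 1207.44
Primary income: -461.25
Secondary income: 168.71 - 300.35 = -131.64
Current account = (-1058.43) + 1207.44 + (-461.25) + (-131.64) = -443.88
(Excluded from the current account — capital account: debt forgiveness received from foreign official creditors 72.68, acquisition of foreign patents and trademarks (non-produced assets) 93.17; financial account: purchases of foreign government bonds by domestic residents 981.78.)

-443.88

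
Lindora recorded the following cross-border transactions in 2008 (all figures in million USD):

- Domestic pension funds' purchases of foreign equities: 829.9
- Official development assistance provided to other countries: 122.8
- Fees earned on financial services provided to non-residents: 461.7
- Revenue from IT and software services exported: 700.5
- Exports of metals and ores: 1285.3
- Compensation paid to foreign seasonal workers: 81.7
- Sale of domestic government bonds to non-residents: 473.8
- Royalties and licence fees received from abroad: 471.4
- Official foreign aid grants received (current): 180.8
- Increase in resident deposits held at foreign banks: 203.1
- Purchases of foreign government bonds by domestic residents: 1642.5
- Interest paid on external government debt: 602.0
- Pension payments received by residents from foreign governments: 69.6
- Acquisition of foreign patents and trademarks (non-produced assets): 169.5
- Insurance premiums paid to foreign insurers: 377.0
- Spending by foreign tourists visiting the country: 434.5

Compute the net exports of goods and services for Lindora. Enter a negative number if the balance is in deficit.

2976.4

Goods: 1285.3
Services: 700.5 - 377.0 + 471.4 + 461.7 + 434.5 = 1691.1
Trade balance = 1285.3 + 1691.1 = 2976.4
(Excluded from the trade balance — financial account: domestic pension funds' purchases of foreign equities 829.9, sale of domestic government bonds to non-residents 473.8, increase in resident deposits held at foreign banks 203.1, purchases of foreign government bonds by domestic residents 1642.5; secondary income: official development assistance provided to other countries 122.8, official foreign aid grants received (current) 180.8, pension payments received by residents from foreign governments 69.6; primary income: compensation paid to foreign seasonal workers 81.7, interest paid on external government debt 602.0; capital account: acquisition of foreign patents and trademarks (non-produced assets) 169.5.)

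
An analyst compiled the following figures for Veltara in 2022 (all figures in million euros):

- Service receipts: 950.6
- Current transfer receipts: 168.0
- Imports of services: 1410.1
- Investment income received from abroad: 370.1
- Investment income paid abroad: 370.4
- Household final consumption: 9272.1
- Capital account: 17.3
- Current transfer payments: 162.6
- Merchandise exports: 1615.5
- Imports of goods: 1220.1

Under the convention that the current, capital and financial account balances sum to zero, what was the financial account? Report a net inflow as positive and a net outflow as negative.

Goods balance = 1615.5 - 1220.1 = 395.4
Services balance = 950.6 - 1410.1 = -459.5
Trade balance (goods + services) = 395.4 + (-459.5) = -64.1
Net primary income = 370.1 - 370.4 = -0.3
Net secondary income = 168.0 - 162.6 = 5.4
Current account = -64.1 + (-0.3) + 5.4 = -59.0
Financial account = -(-59.0 + 17.3) = 41.7

41.7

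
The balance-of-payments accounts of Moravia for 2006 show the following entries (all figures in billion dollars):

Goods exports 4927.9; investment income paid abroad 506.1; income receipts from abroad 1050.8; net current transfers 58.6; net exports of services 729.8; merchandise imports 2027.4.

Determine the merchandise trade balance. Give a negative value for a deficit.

2900.5

Goods balance = 4927.9 - 2027.4 = 2900.5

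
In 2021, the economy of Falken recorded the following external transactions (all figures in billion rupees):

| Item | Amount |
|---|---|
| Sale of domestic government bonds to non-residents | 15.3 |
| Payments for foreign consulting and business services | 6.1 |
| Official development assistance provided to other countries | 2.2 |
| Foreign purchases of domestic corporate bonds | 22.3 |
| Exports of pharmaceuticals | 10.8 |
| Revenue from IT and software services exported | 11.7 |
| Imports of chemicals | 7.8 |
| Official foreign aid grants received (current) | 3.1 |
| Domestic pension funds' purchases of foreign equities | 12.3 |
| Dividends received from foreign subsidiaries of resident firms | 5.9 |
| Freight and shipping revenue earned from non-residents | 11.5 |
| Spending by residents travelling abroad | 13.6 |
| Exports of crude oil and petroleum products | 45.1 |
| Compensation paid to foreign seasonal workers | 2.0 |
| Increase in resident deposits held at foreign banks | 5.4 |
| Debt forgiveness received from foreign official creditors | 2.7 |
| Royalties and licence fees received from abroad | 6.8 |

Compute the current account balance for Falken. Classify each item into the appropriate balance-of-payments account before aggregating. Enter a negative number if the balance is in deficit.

63.2

Goods: 45.1 - 7.8 + 10.8 = 48.1
Services: 11.7 + 6.8 + 11.5 - 13.6 - 6.1 = 10.3
Primary income: -2.0 + 5.9 = 3.9
Secondary income: -2.2 + 3.1 = 0.9
Current account = 48.1 + 10.3 + 3.9 + 0.9 = 63.2
(Excluded from the current account — financial account: sale of domestic government bonds to non-residents 15.3, foreign purchases of domestic corporate bonds 22.3, domestic pension funds' purchases of foreign equities 12.3, increase in resident deposits held at foreign banks 5.4; capital account: debt forgiveness received from foreign official creditors 2.7.)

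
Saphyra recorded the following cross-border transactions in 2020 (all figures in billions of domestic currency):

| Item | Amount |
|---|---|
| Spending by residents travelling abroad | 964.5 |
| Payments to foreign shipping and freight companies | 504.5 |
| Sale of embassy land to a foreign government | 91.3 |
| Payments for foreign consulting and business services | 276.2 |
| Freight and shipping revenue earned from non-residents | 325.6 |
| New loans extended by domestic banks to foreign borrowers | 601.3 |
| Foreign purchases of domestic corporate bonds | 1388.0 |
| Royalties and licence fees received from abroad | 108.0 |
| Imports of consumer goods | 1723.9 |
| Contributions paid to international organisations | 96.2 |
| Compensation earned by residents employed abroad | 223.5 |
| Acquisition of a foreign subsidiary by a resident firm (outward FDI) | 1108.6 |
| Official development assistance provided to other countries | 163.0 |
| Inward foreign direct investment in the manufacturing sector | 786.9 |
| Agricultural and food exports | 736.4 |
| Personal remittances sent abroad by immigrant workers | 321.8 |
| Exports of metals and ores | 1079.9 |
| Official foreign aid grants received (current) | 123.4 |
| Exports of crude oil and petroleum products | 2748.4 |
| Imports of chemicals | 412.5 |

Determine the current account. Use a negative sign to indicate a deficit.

Goods: 2748.4 + 1079.9 - 412.5 - 1723.9 + 736.4 = 2428.3
Services: 325.6 + 108.0 - 276.2 - 964.5 - 504.5 = -1311.6
Primary income: 223.5
Secondary income: -96.2 - 321.8 - 163.0 + 123.4 = -457.6
Current account = 2428.3 + (-1311.6) + 223.5 + (-457.6) = 882.6
(Excluded from the current account — capital account: sale of embassy land to a foreign government 91.3; financial account: new loans extended by domestic banks to foreign borrowers 601.3, foreign purchases of domestic corporate bonds 1388.0, acquisition of a foreign subsidiary by a resident firm (outward FDI) 1108.6, inward foreign direct investment in the manufacturing sector 786.9.)

882.6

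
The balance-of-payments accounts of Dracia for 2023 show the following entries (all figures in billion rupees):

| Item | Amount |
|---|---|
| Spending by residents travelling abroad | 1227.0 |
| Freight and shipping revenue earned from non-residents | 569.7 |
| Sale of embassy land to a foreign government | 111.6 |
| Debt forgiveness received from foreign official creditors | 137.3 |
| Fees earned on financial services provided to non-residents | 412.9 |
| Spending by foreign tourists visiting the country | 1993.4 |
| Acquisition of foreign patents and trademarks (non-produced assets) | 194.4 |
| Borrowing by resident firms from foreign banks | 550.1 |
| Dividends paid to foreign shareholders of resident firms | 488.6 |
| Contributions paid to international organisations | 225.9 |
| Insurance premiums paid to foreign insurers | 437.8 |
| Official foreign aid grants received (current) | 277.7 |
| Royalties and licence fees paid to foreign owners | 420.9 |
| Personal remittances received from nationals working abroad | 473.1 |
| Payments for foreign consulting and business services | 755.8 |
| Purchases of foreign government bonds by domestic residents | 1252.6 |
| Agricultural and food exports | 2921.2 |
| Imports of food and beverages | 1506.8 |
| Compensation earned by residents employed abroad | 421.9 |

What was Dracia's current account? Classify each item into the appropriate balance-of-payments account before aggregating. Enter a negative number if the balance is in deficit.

2007.1

Goods: 2921.2 - 1506.8 = 1414.4
Services: -420.9 - 437.8 + 1993.4 + 569.7 + 412.9 - 755.8 - 1227.0 = 134.5
Primary income: -488.6 + 421.9 = -66.7
Secondary income: -225.9 + 277.7 + 473.1 = 524.9
Current account = 1414.4 + 134.5 + (-66.7) + 524.9 = 2007.1
(Excluded from the current account — capital account: sale of embassy land to a foreign government 111.6, debt forgiveness received from foreign official creditors 137.3, acquisition of foreign patents and trademarks (non-produced assets) 194.4; financial account: borrowing by resident firms from foreign banks 550.1, purchases of foreign government bonds by domestic residents 1252.6.)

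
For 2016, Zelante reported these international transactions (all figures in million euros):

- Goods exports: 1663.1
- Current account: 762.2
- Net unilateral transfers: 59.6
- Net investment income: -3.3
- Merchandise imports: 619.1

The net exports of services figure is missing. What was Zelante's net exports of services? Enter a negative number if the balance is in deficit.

-338.1

Current account = goods balance + services balance + net primary income + net secondary income
Sum of the known components = 1100.3
Net exports of services = CA - (known components) = 762.2 - 1100.3 = -338.1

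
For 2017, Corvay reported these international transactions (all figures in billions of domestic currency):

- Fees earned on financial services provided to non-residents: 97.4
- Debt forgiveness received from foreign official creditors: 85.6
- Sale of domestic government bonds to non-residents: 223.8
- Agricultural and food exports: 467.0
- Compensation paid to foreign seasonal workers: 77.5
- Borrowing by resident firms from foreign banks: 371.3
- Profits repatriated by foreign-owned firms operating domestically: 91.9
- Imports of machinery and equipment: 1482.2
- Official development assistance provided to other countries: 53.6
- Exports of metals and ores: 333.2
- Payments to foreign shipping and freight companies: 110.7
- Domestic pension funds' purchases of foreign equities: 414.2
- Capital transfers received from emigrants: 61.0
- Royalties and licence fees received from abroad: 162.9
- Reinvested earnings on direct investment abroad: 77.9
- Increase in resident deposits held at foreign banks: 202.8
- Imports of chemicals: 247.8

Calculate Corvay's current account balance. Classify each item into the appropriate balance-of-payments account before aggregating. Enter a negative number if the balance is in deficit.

Goods: 333.2 - 1482.2 - 247.8 + 467.0 = -929.8
Services: -110.7 + 97.4 + 162.9 = 149.6
Primary income: -91.9 + 77.9 - 77.5 = -91.5
Secondary income: -53.6
Current account = (-929.8) + 149.6 + (-91.5) + (-53.6) = -925.3
(Excluded from the current account — capital account: debt forgiveness received from foreign official creditors 85.6, capital transfers received from emigrants 61.0; financial account: sale of domestic government bonds to non-residents 223.8, borrowing by resident firms from foreign banks 371.3, domestic pension funds' purchases of foreign equities 414.2, increase in resident deposits held at foreign banks 202.8.)

-925.3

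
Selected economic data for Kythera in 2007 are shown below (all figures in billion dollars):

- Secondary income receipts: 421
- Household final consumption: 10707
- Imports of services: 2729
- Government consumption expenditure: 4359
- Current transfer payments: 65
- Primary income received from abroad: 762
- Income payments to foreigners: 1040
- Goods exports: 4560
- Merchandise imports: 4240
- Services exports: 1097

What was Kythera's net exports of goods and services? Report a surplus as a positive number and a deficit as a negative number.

-1312

Goods balance = 4560 - 4240 = 320
Services balance = 1097 - 2729 = -1632
Trade balance (goods + services) = 320 + (-1632) = -1312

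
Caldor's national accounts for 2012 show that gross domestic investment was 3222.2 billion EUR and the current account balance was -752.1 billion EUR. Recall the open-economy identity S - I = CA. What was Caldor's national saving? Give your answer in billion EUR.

2470.1

S = I + CA = 3222.2 + (-752.1) = 2470.1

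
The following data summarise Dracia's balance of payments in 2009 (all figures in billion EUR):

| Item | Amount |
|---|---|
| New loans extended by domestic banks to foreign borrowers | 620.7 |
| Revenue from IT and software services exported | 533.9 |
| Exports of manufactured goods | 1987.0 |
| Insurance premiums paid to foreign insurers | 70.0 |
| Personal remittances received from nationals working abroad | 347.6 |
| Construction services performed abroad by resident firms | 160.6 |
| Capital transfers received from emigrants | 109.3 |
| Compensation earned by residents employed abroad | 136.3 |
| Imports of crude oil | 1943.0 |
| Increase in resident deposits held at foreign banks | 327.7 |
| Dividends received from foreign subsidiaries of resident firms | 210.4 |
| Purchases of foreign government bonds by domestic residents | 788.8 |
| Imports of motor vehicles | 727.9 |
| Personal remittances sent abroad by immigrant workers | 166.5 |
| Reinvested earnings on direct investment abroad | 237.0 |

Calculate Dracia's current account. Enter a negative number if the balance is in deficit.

Goods: 1987.0 - 727.9 - 1943.0 = -683.9
Services: -70.0 + 533.9 + 160.6 = 624.5
Primary income: 136.3 + 210.4 + 237.0 = 583.7
Secondary income: -166.5 + 347.6 = 181.1
Current account = (-683.9) + 624.5 + 583.7 + 181.1 = 705.4
(Excluded from the current account — financial account: new loans extended by domestic banks to foreign borrowers 620.7, increase in resident deposits held at foreign banks 327.7, purchases of foreign government bonds by domestic residents 788.8; capital account: capital transfers received from emigrants 109.3.)

705.4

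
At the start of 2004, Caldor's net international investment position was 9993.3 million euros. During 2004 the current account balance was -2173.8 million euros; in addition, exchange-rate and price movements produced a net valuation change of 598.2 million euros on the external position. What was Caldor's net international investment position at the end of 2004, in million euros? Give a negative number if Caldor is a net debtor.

Change in NIIP = current account + net valuation change = -2173.8 + 598.2 = -1575.6
End-of-year NIIP = 9993.3 + (-1575.6) = 8417.7

8417.7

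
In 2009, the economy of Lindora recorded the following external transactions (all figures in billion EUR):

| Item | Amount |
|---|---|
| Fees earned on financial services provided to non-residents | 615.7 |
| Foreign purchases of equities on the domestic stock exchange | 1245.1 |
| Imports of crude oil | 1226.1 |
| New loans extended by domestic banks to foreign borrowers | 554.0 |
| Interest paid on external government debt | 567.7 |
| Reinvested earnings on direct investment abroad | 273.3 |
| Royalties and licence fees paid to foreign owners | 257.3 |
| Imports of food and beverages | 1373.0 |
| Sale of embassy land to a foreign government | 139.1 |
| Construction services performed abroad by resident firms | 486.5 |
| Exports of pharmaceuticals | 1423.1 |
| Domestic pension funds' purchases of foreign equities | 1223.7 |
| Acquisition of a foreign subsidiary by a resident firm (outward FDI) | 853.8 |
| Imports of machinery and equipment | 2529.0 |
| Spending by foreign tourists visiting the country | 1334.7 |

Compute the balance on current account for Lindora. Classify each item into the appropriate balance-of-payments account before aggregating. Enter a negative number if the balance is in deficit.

-1819.8

Goods: -1373.0 - 1226.1 + 1423.1 - 2529.0 = -3705.0
Services: 486.5 + 1334.7 + 615.7 - 257.3 = 2179.6
Primary income: 273.3 - 567.7 = -294.4
Current account = (-3705.0) + 2179.6 + (-294.4) = -1819.8
(Excluded from the current account — financial account: foreign purchases of equities on the domestic stock exchange 1245.1, new loans extended by domestic banks to foreign borrowers 554.0, domestic pension funds' purchases of foreign equities 1223.7, acquisition of a foreign subsidiary by a resident firm (outward FDI) 853.8; capital account: sale of embassy land to a foreign government 139.1.)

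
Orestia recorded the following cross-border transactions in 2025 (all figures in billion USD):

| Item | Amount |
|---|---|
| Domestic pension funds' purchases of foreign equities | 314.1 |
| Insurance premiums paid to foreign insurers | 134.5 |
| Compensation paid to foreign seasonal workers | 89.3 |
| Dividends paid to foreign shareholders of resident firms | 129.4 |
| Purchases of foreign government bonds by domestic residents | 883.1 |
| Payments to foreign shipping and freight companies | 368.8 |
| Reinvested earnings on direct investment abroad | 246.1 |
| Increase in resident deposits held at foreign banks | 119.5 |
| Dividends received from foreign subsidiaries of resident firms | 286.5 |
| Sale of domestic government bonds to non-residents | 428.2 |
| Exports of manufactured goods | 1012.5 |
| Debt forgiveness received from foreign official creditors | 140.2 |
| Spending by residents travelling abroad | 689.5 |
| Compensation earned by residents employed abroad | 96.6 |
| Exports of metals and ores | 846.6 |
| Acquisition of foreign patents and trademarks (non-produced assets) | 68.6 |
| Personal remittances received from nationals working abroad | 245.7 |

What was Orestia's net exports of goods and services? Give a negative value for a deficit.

666.3

Goods: 846.6 + 1012.5 = 1859.1
Services: -689.5 - 368.8 - 134.5 = -1192.8
Trade balance = 1859.1 + (-1192.8) = 666.3
(Excluded from the trade balance — financial account: domestic pension funds' purchases of foreign equities 314.1, purchases of foreign government bonds by domestic residents 883.1, increase in resident deposits held at foreign banks 119.5, sale of domestic government bonds to non-residents 428.2; primary income: compensation paid to foreign seasonal workers 89.3, dividends paid to foreign shareholders of resident firms 129.4, reinvested earnings on direct investment abroad 246.1, dividends received from foreign subsidiaries of resident firms 286.5, compensation earned by residents employed abroad 96.6; capital account: debt forgiveness received from foreign official creditors 140.2, acquisition of foreign patents and trademarks (non-produced assets) 68.6; secondary income: personal remittances received from nationals working abroad 245.7.)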